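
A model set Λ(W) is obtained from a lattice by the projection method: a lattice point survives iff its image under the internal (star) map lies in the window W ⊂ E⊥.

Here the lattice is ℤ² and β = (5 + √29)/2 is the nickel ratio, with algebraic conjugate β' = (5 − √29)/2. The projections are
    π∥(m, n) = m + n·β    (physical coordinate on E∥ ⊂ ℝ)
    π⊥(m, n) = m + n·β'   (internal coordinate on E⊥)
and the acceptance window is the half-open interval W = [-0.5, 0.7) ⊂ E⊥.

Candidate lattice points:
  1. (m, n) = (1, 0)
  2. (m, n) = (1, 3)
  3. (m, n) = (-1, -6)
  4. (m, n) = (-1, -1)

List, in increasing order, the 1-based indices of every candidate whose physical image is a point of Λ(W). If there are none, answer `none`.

Compute β' = (5−√29)/2 = -0.1926, so π⊥(m,n) = m -0.1926·n.
[1] lift (1,0): star map gives 1.0000; window check -0.5 ≤ 1.0000 < 0.7 is false → out
[2] lift (1,3): star map gives 0.4223; window check -0.5 ≤ 0.4223 < 0.7 is true → IN Λ
[3] lift (-1,-6): star map gives 0.1555; window check -0.5 ≤ 0.1555 < 0.7 is true → IN Λ
[4] lift (-1,-1): star map gives -0.8074; window check -0.5 ≤ -0.8074 < 0.7 is false → out

2, 3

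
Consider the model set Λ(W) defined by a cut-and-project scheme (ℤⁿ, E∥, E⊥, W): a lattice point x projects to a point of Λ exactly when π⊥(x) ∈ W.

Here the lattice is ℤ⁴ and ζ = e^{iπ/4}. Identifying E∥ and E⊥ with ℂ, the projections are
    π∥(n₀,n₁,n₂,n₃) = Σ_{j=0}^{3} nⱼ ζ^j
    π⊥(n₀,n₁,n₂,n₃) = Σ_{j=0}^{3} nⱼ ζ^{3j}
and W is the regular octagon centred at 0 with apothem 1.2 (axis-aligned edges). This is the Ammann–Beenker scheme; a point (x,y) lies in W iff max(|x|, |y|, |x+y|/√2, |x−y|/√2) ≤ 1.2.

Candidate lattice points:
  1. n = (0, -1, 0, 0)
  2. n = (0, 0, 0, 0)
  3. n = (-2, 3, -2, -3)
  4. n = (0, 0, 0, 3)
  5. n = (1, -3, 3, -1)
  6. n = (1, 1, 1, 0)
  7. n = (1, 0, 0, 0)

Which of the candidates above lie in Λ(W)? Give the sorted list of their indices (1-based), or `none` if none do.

1, 2, 6, 7

Internal map: ζ^{3j} for j=0..3 gives (1,0), (−√2/2,√2/2), (0,−1), (√2/2,√2/2).
#1 (0, -1, 0, 0): internal (0.707107, -0.707107); octagon support 1.000000 vs apothem 1.2 → ∈ W
#2 (0, 0, 0, 0): internal (0.000000, 0.000000); octagon support 0.000000 vs apothem 1.2 → ∈ W
#3 (-2, 3, -2, -3): internal (-6.242641, 2.000000); octagon support 6.242641 vs apothem 1.2 → ∉ W
#4 (0, 0, 0, 3): internal (2.121320, 2.121320); octagon support 3.000000 vs apothem 1.2 → ∉ W
#5 (1, -3, 3, -1): internal (2.414214, -5.828427); octagon support 5.828427 vs apothem 1.2 → ∉ W
#6 (1, 1, 1, 0): internal (0.292893, -0.292893); octagon support 0.414214 vs apothem 1.2 → ∈ W
#7 (1, 0, 0, 0): internal (1.000000, 0.000000); octagon support 1.000000 vs apothem 1.2 → ∈ W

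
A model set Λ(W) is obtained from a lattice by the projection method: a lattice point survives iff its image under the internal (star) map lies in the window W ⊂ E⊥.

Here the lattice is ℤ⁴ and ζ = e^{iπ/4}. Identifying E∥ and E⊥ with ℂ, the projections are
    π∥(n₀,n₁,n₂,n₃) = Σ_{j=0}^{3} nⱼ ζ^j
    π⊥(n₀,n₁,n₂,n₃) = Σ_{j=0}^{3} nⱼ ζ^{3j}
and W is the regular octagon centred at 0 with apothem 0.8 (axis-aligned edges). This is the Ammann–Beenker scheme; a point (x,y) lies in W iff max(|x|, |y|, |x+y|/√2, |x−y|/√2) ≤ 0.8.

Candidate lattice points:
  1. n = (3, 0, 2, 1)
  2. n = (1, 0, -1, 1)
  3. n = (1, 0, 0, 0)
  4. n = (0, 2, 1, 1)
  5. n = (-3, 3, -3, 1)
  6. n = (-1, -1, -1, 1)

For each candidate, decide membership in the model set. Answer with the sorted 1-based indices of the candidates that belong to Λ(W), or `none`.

none

With ζ = e^{iπ/4} the internal vectors are ζ^0,ζ^3,ζ^6,ζ^9.
candidate 1: n = (3, 0, 2, 1) → π⊥ ≈ (+3.707107, -1.292893); max(|x|,|y|,|x±y|/√2) = 3.707107 > 0.8 ⇒ ∉ W
candidate 2: n = (1, 0, -1, 1) → π⊥ ≈ (+1.707107, +1.707107); max(|x|,|y|,|x±y|/√2) = 2.414214 > 0.8 ⇒ ∉ W
candidate 3: n = (1, 0, 0, 0) → π⊥ ≈ (+1.000000, +0.000000); max(|x|,|y|,|x±y|/√2) = 1.000000 > 0.8 ⇒ ∉ W
candidate 4: n = (0, 2, 1, 1) → π⊥ ≈ (-0.707107, +1.121320); max(|x|,|y|,|x±y|/√2) = 1.292893 > 0.8 ⇒ ∉ W
candidate 5: n = (-3, 3, -3, 1) → π⊥ ≈ (-4.414214, +5.828427); max(|x|,|y|,|x±y|/√2) = 7.242641 > 0.8 ⇒ ∉ W
candidate 6: n = (-1, -1, -1, 1) → π⊥ ≈ (+0.414214, +1.000000); max(|x|,|y|,|x±y|/√2) = 1.000000 > 0.8 ⇒ ∉ W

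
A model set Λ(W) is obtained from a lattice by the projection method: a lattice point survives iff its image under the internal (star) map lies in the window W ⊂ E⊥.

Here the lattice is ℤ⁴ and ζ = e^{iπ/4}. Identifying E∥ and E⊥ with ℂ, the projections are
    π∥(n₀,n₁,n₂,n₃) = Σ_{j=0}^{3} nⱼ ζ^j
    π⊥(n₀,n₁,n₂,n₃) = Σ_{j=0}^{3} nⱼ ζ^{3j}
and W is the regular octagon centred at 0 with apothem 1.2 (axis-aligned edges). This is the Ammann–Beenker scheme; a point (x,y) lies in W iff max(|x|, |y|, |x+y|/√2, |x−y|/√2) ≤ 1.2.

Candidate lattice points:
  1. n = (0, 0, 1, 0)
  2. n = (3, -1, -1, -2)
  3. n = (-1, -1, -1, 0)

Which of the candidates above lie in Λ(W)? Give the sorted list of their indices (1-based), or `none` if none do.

π⊥(n) = n₀ + n₁ζ³ + n₂ζ⁶ + n₃ζ⁹ where ζ = e^{iπ/4}.
#1 (0, 0, 1, 0): internal (0.00000, -1.00000); octagon support 1.00000 vs apothem 1.2 → ∈ W
#2 (3, -1, -1, -2): internal (2.29289, -1.12132); octagon support 2.41421 vs apothem 1.2 → ∉ W
#3 (-1, -1, -1, 0): internal (-0.29289, 0.29289); octagon support 0.41421 vs apothem 1.2 → ∈ W

1, 3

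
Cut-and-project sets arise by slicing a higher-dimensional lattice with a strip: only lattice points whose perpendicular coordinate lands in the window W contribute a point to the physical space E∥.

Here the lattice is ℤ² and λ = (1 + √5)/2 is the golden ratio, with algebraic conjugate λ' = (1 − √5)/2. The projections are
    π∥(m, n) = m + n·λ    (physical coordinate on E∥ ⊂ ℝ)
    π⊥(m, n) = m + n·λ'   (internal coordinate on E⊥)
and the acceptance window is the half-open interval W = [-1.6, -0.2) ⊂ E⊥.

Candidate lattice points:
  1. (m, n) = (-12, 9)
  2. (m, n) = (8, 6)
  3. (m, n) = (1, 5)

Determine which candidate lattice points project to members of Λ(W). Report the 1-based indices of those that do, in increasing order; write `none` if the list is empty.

none

Compute λ' = (1−√5)/2 = -0.618034, so π⊥(m,n) = m -0.618034·n.
[1] lift (-12,9): star map gives -17.562306; window check -1.6 ≤ -17.562306 < -0.2 is false → out
[2] lift (8,6): star map gives 4.291796; window check -1.6 ≤ 4.291796 < -0.2 is false → out
[3] lift (1,5): star map gives -2.090170; window check -1.6 ≤ -2.090170 < -0.2 is false → out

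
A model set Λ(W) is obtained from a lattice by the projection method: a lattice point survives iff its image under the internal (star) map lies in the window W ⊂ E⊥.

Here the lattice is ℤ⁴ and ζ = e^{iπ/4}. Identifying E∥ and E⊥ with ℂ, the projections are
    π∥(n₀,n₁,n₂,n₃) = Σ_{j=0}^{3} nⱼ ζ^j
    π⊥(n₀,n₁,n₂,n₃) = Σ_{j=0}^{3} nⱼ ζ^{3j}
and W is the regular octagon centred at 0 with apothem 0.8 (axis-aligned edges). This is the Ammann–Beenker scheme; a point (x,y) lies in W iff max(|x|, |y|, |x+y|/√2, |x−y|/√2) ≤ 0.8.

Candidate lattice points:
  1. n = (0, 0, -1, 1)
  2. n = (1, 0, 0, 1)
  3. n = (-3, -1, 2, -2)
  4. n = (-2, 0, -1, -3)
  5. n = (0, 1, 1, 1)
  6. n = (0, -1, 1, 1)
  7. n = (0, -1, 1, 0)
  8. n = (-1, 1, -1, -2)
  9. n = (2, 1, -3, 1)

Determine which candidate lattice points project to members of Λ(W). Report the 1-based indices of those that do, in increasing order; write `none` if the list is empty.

With ζ = e^{iπ/4} the internal vectors are ζ^0,ζ^3,ζ^6,ζ^9.
candidate 1: n = (0, 0, -1, 1) → π⊥ ≈ (+0.70711, +1.70711); max(|x|,|y|,|x±y|/√2) = 1.70711 > 0.8 ⇒ ∉ W
candidate 2: n = (1, 0, 0, 1) → π⊥ ≈ (+1.70711, +0.70711); max(|x|,|y|,|x±y|/√2) = 1.70711 > 0.8 ⇒ ∉ W
candidate 3: n = (-3, -1, 2, -2) → π⊥ ≈ (-3.70711, -4.12132); max(|x|,|y|,|x±y|/√2) = 5.53553 > 0.8 ⇒ ∉ W
candidate 4: n = (-2, 0, -1, -3) → π⊥ ≈ (-4.12132, -1.12132); max(|x|,|y|,|x±y|/√2) = 4.12132 > 0.8 ⇒ ∉ W
candidate 5: n = (0, 1, 1, 1) → π⊥ ≈ (+0.00000, +0.41421); max(|x|,|y|,|x±y|/√2) = 0.41421 ≤ 0.8 ⇒ ∈ W
candidate 6: n = (0, -1, 1, 1) → π⊥ ≈ (+1.41421, -1.00000); max(|x|,|y|,|x±y|/√2) = 1.70711 > 0.8 ⇒ ∉ W
candidate 7: n = (0, -1, 1, 0) → π⊥ ≈ (+0.70711, -1.70711); max(|x|,|y|,|x±y|/√2) = 1.70711 > 0.8 ⇒ ∉ W
candidate 8: n = (-1, 1, -1, -2) → π⊥ ≈ (-3.12132, +0.29289); max(|x|,|y|,|x±y|/√2) = 3.12132 > 0.8 ⇒ ∉ W
candidate 9: n = (2, 1, -3, 1) → π⊥ ≈ (+2.00000, +4.41421); max(|x|,|y|,|x±y|/√2) = 4.53553 > 0.8 ⇒ ∉ W

5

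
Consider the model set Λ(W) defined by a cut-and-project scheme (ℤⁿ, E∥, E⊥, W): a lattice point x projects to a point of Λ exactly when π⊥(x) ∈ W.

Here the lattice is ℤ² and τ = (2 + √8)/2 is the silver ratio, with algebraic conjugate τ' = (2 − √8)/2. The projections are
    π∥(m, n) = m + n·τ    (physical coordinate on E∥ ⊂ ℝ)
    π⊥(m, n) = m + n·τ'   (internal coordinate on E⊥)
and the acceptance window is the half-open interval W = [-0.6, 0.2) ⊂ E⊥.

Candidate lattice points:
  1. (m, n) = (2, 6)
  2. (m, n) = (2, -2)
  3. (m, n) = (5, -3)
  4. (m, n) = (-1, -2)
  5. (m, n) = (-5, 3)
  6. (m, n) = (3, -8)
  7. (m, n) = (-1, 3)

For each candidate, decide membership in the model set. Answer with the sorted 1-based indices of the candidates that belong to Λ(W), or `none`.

τ' = (2−√8)/2 ≈ -0.4142.
candidate 1: (m,n)=(2,6) → π∥ = 2+6·τ ≈ 16.4853, π⊥ = 2+6·τ' ≈ -0.4853 ∈ [-0.6, 0.2) ⇒ IN Λ
candidate 2: (m,n)=(2,-2) → π∥ = 2-2·τ ≈ -2.8284, π⊥ = 2-2·τ' ≈ 2.8284 ∉ [-0.6, 0.2) ⇒ out
candidate 3: (m,n)=(5,-3) → π∥ = 5-3·τ ≈ -2.2426, π⊥ = 5-3·τ' ≈ 6.2426 ∉ [-0.6, 0.2) ⇒ out
candidate 4: (m,n)=(-1,-2) → π∥ = -1-2·τ ≈ -5.8284, π⊥ = -1-2·τ' ≈ -0.1716 ∈ [-0.6, 0.2) ⇒ IN Λ
candidate 5: (m,n)=(-5,3) → π∥ = -5+3·τ ≈ 2.2426, π⊥ = -5+3·τ' ≈ -6.2426 ∉ [-0.6, 0.2) ⇒ out
candidate 6: (m,n)=(3,-8) → π∥ = 3-8·τ ≈ -16.3137, π⊥ = 3-8·τ' ≈ 6.3137 ∉ [-0.6, 0.2) ⇒ out
candidate 7: (m,n)=(-1,3) → π∥ = -1+3·τ ≈ 6.2426, π⊥ = -1+3·τ' ≈ -2.2426 ∉ [-0.6, 0.2) ⇒ out

1, 4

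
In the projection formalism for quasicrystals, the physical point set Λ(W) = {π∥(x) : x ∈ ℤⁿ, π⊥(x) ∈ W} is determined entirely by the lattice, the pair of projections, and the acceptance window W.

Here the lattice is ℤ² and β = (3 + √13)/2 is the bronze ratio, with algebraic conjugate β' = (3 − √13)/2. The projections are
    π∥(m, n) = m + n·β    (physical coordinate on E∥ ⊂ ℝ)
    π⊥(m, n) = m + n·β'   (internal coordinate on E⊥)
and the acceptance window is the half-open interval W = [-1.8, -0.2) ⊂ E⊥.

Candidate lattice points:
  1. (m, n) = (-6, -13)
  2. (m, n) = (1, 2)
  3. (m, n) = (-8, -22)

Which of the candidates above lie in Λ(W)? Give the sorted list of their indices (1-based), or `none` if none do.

3

Compute β' = (3−√13)/2 = -0.30278, so π⊥(m,n) = m -0.30278·n.
candidate 1: (m,n)=(-6,-13) → π∥ = -6-13·β ≈ -48.93608, π⊥ = -6-13·β' ≈ -2.06392 ∉ [-1.8, -0.2) ⇒ out
candidate 2: (m,n)=(1,2) → π∥ = 1+2·β ≈ 7.60555, π⊥ = 1+2·β' ≈ 0.39445 ∉ [-1.8, -0.2) ⇒ out
candidate 3: (m,n)=(-8,-22) → π∥ = -8-22·β ≈ -80.66106, π⊥ = -8-22·β' ≈ -1.33894 ∈ [-1.8, -0.2) ⇒ IN Λ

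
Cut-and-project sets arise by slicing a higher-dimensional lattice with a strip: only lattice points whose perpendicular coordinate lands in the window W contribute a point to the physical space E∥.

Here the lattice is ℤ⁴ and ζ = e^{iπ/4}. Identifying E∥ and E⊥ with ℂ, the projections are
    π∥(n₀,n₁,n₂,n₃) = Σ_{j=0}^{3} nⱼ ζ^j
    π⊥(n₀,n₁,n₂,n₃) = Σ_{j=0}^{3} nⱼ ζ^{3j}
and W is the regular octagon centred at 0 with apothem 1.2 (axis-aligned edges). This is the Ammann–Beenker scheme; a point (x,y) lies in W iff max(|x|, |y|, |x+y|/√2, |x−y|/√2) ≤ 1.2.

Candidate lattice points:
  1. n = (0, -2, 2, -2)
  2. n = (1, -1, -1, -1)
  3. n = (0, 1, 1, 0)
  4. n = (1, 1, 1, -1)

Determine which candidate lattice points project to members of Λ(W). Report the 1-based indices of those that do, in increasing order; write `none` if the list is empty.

π⊥(n) = n₀ + n₁ζ³ + n₂ζ⁶ + n₃ζ⁹ where ζ = e^{iπ/4}.
candidate 1: n = (0, -2, 2, -2) → π⊥ ≈ (+0.00000, -4.82843); max(|x|,|y|,|x±y|/√2) = 4.82843 > 1.2 ⇒ ∉ W
candidate 2: n = (1, -1, -1, -1) → π⊥ ≈ (+1.00000, -0.41421); max(|x|,|y|,|x±y|/√2) = 1.00000 ≤ 1.2 ⇒ ∈ W
candidate 3: n = (0, 1, 1, 0) → π⊥ ≈ (-0.70711, -0.29289); max(|x|,|y|,|x±y|/√2) = 0.70711 ≤ 1.2 ⇒ ∈ W
candidate 4: n = (1, 1, 1, -1) → π⊥ ≈ (-0.41421, -1.00000); max(|x|,|y|,|x±y|/√2) = 1.00000 ≤ 1.2 ⇒ ∈ W

2, 3, 4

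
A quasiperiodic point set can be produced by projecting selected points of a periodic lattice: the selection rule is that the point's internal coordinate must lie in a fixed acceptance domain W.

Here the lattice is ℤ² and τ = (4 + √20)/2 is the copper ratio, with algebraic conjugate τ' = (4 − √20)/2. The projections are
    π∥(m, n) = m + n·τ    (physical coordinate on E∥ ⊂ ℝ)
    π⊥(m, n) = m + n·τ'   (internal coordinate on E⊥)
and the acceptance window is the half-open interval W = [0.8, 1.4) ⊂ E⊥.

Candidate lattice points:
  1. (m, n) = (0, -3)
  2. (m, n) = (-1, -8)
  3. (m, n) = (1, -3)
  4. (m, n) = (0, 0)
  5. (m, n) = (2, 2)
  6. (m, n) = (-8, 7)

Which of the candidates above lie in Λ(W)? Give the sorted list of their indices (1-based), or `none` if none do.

τ' = (4−√20)/2 ≈ -0.23607.
[1] lift (0,-3): star map gives 0.70820; window check 0.8 ≤ 0.70820 < 1.4 is false → out
[2] lift (-1,-8): star map gives 0.88854; window check 0.8 ≤ 0.88854 < 1.4 is true → IN Λ
[3] lift (1,-3): star map gives 1.70820; window check 0.8 ≤ 1.70820 < 1.4 is false → out
[4] lift (0,0): star map gives 0.00000; window check 0.8 ≤ 0.00000 < 1.4 is false → out
[5] lift (2,2): star map gives 1.52786; window check 0.8 ≤ 1.52786 < 1.4 is false → out
[6] lift (-8,7): star map gives -9.65248; window check 0.8 ≤ -9.65248 < 1.4 is false → out

2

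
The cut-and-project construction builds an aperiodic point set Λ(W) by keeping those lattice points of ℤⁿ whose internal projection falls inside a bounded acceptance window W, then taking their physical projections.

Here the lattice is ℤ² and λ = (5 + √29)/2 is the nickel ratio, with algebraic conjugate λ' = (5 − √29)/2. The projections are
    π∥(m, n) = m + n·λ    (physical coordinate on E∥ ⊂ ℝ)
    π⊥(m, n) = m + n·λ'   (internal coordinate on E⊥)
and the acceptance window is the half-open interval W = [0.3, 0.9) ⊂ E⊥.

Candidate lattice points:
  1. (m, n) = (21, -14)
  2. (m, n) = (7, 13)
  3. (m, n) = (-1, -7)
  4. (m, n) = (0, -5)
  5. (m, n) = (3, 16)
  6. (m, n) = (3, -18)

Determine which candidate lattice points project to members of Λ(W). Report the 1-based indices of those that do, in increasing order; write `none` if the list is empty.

3

Numerically λ ≈ 5.1926 and λ' = −1/λ ≈ -0.1926.
candidate 1: (m,n)=(21,-14) → π∥ = 21-14·λ ≈ -51.6962, π⊥ = 21-14·λ' ≈ 23.6962 ∉ [0.3, 0.9) ⇒ out
candidate 2: (m,n)=(7,13) → π∥ = 7+13·λ ≈ 74.5036, π⊥ = 7+13·λ' ≈ 4.4964 ∉ [0.3, 0.9) ⇒ out
candidate 3: (m,n)=(-1,-7) → π∥ = -1-7·λ ≈ -37.3481, π⊥ = -1-7·λ' ≈ 0.3481 ∈ [0.3, 0.9) ⇒ IN Λ
candidate 4: (m,n)=(0,-5) → π∥ = 0-5·λ ≈ -25.9629, π⊥ = 0-5·λ' ≈ 0.9629 ∉ [0.3, 0.9) ⇒ out
candidate 5: (m,n)=(3,16) → π∥ = 3+16·λ ≈ 86.0813, π⊥ = 3+16·λ' ≈ -0.0813 ∉ [0.3, 0.9) ⇒ out
candidate 6: (m,n)=(3,-18) → π∥ = 3-18·λ ≈ -90.4665, π⊥ = 3-18·λ' ≈ 6.4665 ∉ [0.3, 0.9) ⇒ out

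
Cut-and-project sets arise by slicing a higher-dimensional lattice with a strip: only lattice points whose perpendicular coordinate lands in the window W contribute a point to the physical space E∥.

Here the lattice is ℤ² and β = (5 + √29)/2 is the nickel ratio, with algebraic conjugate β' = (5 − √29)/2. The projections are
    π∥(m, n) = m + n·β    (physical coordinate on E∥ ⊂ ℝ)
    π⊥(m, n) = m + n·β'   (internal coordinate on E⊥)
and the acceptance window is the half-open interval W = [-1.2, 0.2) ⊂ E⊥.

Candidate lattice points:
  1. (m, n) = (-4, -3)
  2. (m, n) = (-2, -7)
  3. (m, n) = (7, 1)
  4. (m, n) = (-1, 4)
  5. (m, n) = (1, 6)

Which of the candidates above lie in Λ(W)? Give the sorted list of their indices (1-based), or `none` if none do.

Compute β' = (5−√29)/2 = -0.192582, so π⊥(m,n) = m -0.192582·n.
candidate 1: (m,n)=(-4,-3) → π∥ = -4-3·β ≈ -19.577747, π⊥ = -4-3·β' ≈ -3.422253 ∉ [-1.2, 0.2) ⇒ out
candidate 2: (m,n)=(-2,-7) → π∥ = -2-7·β ≈ -38.348077, π⊥ = -2-7·β' ≈ -0.651923 ∈ [-1.2, 0.2) ⇒ IN Λ
candidate 3: (m,n)=(7,1) → π∥ = 7+1·β ≈ 12.192582, π⊥ = 7+1·β' ≈ 6.807418 ∉ [-1.2, 0.2) ⇒ out
candidate 4: (m,n)=(-1,4) → π∥ = -1+4·β ≈ 19.770330, π⊥ = -1+4·β' ≈ -1.770330 ∉ [-1.2, 0.2) ⇒ out
candidate 5: (m,n)=(1,6) → π∥ = 1+6·β ≈ 32.155494, π⊥ = 1+6·β' ≈ -0.155494 ∈ [-1.2, 0.2) ⇒ IN Λ

2, 5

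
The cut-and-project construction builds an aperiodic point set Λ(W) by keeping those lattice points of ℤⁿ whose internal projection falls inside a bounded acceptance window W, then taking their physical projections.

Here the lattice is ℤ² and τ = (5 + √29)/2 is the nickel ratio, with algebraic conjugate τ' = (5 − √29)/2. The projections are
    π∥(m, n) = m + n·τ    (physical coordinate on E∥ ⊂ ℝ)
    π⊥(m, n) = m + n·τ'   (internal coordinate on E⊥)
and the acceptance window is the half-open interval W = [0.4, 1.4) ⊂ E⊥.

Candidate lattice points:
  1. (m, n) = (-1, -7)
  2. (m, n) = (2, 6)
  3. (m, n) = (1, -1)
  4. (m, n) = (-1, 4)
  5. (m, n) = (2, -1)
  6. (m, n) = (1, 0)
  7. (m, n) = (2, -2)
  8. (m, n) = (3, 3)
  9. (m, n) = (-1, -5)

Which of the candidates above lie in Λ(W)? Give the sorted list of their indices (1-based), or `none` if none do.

2, 3, 6

Compute τ' = (5−√29)/2 = -0.19258, so π⊥(m,n) = m -0.19258·n.
[1] lift (-1,-7): star map gives 0.34808; window check 0.4 ≤ 0.34808 < 1.4 is false → out
[2] lift (2,6): star map gives 0.84451; window check 0.4 ≤ 0.84451 < 1.4 is true → IN Λ
[3] lift (1,-1): star map gives 1.19258; window check 0.4 ≤ 1.19258 < 1.4 is true → IN Λ
[4] lift (-1,4): star map gives -1.77033; window check 0.4 ≤ -1.77033 < 1.4 is false → out
[5] lift (2,-1): star map gives 2.19258; window check 0.4 ≤ 2.19258 < 1.4 is false → out
[6] lift (1,0): star map gives 1.00000; window check 0.4 ≤ 1.00000 < 1.4 is true → IN Λ
[7] lift (2,-2): star map gives 2.38516; window check 0.4 ≤ 2.38516 < 1.4 is false → out
[8] lift (3,3): star map gives 2.42225; window check 0.4 ≤ 2.42225 < 1.4 is false → out
[9] lift (-1,-5): star map gives -0.03709; window check 0.4 ≤ -0.03709 < 1.4 is false → out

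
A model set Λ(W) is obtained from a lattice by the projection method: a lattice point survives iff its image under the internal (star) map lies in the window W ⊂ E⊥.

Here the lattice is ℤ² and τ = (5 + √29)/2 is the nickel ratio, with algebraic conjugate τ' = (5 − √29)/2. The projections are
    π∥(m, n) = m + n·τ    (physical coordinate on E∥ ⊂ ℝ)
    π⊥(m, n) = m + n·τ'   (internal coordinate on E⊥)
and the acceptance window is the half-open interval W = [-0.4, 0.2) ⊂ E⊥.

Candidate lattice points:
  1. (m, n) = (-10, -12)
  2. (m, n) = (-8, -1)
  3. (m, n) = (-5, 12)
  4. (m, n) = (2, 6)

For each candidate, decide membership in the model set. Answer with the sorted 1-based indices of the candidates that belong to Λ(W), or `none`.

none

τ' = (5−√29)/2 ≈ -0.192582.
candidate 1: (m,n)=(-10,-12) → π∥ = -10-12·τ ≈ -72.310989, π⊥ = -10-12·τ' ≈ -7.689011 ∉ [-0.4, 0.2) ⇒ out
candidate 2: (m,n)=(-8,-1) → π∥ = -8-1·τ ≈ -13.192582, π⊥ = -8-1·τ' ≈ -7.807418 ∉ [-0.4, 0.2) ⇒ out
candidate 3: (m,n)=(-5,12) → π∥ = -5+12·τ ≈ 57.310989, π⊥ = -5+12·τ' ≈ -7.310989 ∉ [-0.4, 0.2) ⇒ out
candidate 4: (m,n)=(2,6) → π∥ = 2+6·τ ≈ 33.155494, π⊥ = 2+6·τ' ≈ 0.844506 ∉ [-0.4, 0.2) ⇒ out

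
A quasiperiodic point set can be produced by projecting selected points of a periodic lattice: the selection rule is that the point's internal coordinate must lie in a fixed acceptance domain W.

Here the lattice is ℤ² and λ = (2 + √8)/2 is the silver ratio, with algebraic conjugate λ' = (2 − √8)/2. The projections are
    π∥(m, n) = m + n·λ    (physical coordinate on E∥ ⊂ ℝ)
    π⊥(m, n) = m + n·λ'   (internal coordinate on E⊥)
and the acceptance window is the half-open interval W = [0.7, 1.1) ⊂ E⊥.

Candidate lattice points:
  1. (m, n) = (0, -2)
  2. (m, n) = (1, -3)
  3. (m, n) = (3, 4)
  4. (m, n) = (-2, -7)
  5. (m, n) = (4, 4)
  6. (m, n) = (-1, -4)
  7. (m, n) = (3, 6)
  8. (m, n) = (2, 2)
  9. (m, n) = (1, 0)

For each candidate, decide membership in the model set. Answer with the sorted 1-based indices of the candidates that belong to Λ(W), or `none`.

1, 4, 9

Numerically λ ≈ 2.4142 and λ' = −1/λ ≈ -0.4142.
[1] lift (0,-2): star map gives 0.8284; window check 0.7 ≤ 0.8284 < 1.1 is true → IN Λ
[2] lift (1,-3): star map gives 2.2426; window check 0.7 ≤ 2.2426 < 1.1 is false → out
[3] lift (3,4): star map gives 1.3431; window check 0.7 ≤ 1.3431 < 1.1 is false → out
[4] lift (-2,-7): star map gives 0.8995; window check 0.7 ≤ 0.8995 < 1.1 is true → IN Λ
[5] lift (4,4): star map gives 2.3431; window check 0.7 ≤ 2.3431 < 1.1 is false → out
[6] lift (-1,-4): star map gives 0.6569; window check 0.7 ≤ 0.6569 < 1.1 is false → out
[7] lift (3,6): star map gives 0.5147; window check 0.7 ≤ 0.5147 < 1.1 is false → out
[8] lift (2,2): star map gives 1.1716; window check 0.7 ≤ 1.1716 < 1.1 is false → out
[9] lift (1,0): star map gives 1.0000; window check 0.7 ≤ 1.0000 < 1.1 is true → IN Λ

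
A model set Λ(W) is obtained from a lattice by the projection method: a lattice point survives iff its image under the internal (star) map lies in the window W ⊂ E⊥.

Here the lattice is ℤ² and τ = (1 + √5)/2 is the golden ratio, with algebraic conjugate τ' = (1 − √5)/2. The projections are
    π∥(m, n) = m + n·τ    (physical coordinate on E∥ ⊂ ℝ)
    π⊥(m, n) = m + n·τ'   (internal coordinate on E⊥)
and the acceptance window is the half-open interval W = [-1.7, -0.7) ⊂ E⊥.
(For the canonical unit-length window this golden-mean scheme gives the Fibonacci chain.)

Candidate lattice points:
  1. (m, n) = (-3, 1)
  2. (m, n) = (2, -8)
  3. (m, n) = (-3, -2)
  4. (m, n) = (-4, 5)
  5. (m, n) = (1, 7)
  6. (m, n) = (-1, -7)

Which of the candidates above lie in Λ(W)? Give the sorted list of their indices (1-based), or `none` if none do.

none

Compute τ' = (1−√5)/2 = -0.61803, so π⊥(m,n) = m -0.61803·n.
candidate 1: (m,n)=(-3,1) → π∥ = -3+1·τ ≈ -1.38197, π⊥ = -3+1·τ' ≈ -3.61803 ∉ [-1.7, -0.7) ⇒ out
candidate 2: (m,n)=(2,-8) → π∥ = 2-8·τ ≈ -10.94427, π⊥ = 2-8·τ' ≈ 6.94427 ∉ [-1.7, -0.7) ⇒ out
candidate 3: (m,n)=(-3,-2) → π∥ = -3-2·τ ≈ -6.23607, π⊥ = -3-2·τ' ≈ -1.76393 ∉ [-1.7, -0.7) ⇒ out
candidate 4: (m,n)=(-4,5) → π∥ = -4+5·τ ≈ 4.09017, π⊥ = -4+5·τ' ≈ -7.09017 ∉ [-1.7, -0.7) ⇒ out
candidate 5: (m,n)=(1,7) → π∥ = 1+7·τ ≈ 12.32624, π⊥ = 1+7·τ' ≈ -3.32624 ∉ [-1.7, -0.7) ⇒ out
candidate 6: (m,n)=(-1,-7) → π∥ = -1-7·τ ≈ -12.32624, π⊥ = -1-7·τ' ≈ 3.32624 ∉ [-1.7, -0.7) ⇒ out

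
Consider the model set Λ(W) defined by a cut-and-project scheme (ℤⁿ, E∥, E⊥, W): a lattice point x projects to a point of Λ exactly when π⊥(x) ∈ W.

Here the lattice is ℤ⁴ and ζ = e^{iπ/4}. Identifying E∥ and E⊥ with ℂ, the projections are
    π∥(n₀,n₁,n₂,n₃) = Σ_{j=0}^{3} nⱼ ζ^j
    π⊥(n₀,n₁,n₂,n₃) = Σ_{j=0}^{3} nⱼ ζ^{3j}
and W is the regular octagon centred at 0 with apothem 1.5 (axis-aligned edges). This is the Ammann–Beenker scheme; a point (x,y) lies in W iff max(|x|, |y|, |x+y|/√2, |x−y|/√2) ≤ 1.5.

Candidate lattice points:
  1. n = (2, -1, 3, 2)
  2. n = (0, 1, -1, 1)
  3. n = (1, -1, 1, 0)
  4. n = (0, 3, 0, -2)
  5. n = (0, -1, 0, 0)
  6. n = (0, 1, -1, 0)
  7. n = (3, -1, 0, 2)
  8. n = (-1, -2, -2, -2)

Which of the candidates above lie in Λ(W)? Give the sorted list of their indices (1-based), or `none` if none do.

5, 8

Internal map: ζ^{3j} for j=0..3 gives (1,0), (−√2/2,√2/2), (0,−1), (√2/2,√2/2).
candidate 1: n = (2, -1, 3, 2) → π⊥ ≈ (+4.121320, -2.292893); max(|x|,|y|,|x±y|/√2) = 4.535534 > 1.5 ⇒ ∉ W
candidate 2: n = (0, 1, -1, 1) → π⊥ ≈ (+0.000000, +2.414214); max(|x|,|y|,|x±y|/√2) = 2.414214 > 1.5 ⇒ ∉ W
candidate 3: n = (1, -1, 1, 0) → π⊥ ≈ (+1.707107, -1.707107); max(|x|,|y|,|x±y|/√2) = 2.414214 > 1.5 ⇒ ∉ W
candidate 4: n = (0, 3, 0, -2) → π⊥ ≈ (-3.535534, +0.707107); max(|x|,|y|,|x±y|/√2) = 3.535534 > 1.5 ⇒ ∉ W
candidate 5: n = (0, -1, 0, 0) → π⊥ ≈ (+0.707107, -0.707107); max(|x|,|y|,|x±y|/√2) = 1.000000 ≤ 1.5 ⇒ ∈ W
candidate 6: n = (0, 1, -1, 0) → π⊥ ≈ (-0.707107, +1.707107); max(|x|,|y|,|x±y|/√2) = 1.707107 > 1.5 ⇒ ∉ W
candidate 7: n = (3, -1, 0, 2) → π⊥ ≈ (+5.121320, +0.707107); max(|x|,|y|,|x±y|/√2) = 5.121320 > 1.5 ⇒ ∉ W
candidate 8: n = (-1, -2, -2, -2) → π⊥ ≈ (-1.000000, -0.828427); max(|x|,|y|,|x±y|/√2) = 1.292893 ≤ 1.5 ⇒ ∈ W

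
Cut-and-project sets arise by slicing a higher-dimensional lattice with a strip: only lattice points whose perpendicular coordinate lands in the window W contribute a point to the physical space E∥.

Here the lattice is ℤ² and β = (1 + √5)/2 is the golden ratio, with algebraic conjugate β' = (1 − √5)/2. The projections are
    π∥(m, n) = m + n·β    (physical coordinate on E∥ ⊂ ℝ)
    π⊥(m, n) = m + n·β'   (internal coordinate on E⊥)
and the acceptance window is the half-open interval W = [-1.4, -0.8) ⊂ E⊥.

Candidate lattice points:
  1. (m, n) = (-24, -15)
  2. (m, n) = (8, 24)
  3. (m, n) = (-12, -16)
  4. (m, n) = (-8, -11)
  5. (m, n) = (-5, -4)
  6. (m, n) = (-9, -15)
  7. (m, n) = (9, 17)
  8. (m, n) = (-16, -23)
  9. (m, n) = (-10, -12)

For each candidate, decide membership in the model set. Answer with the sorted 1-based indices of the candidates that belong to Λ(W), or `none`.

4

Compute β' = (1−√5)/2 = -0.618034, so π⊥(m,n) = m -0.618034·n.
#1 (-24,-15): internal coord -24 + (-15)·β' = -14.729490; -14.729490 ∉ [-1.4, -0.8) → out
#2 (8,24): internal coord 8 + (24)·β' = -6.832816; -6.832816 ∉ [-1.4, -0.8) → out
#3 (-12,-16): internal coord -12 + (-16)·β' = -2.111456; -2.111456 ∉ [-1.4, -0.8) → out
#4 (-8,-11): internal coord -8 + (-11)·β' = -1.201626; -1.201626 ∈ [-1.4, -0.8) → IN Λ
#5 (-5,-4): internal coord -5 + (-4)·β' = -2.527864; -2.527864 ∉ [-1.4, -0.8) → out
#6 (-9,-15): internal coord -9 + (-15)·β' = +0.270510; +0.270510 ∉ [-1.4, -0.8) → out
#7 (9,17): internal coord 9 + (17)·β' = -1.506578; -1.506578 ∉ [-1.4, -0.8) → out
#8 (-16,-23): internal coord -16 + (-23)·β' = -1.785218; -1.785218 ∉ [-1.4, -0.8) → out
#9 (-10,-12): internal coord -10 + (-12)·β' = -2.583592; -2.583592 ∉ [-1.4, -0.8) → out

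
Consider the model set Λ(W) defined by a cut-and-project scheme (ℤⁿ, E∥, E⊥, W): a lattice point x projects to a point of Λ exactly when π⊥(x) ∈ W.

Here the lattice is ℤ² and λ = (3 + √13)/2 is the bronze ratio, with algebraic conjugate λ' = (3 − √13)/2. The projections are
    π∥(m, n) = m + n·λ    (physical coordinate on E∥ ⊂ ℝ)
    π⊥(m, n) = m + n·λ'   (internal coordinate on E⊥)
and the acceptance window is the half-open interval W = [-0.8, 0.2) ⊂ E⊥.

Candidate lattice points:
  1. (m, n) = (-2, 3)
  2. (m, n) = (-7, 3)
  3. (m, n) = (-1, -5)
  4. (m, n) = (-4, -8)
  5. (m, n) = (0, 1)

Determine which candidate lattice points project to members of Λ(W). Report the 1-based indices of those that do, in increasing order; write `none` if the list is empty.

5

λ' = (3−√13)/2 ≈ -0.3028.
candidate 1: (m,n)=(-2,3) → π∥ = -2+3·λ ≈ 7.9083, π⊥ = -2+3·λ' ≈ -2.9083 ∉ [-0.8, 0.2) ⇒ out
candidate 2: (m,n)=(-7,3) → π∥ = -7+3·λ ≈ 2.9083, π⊥ = -7+3·λ' ≈ -7.9083 ∉ [-0.8, 0.2) ⇒ out
candidate 3: (m,n)=(-1,-5) → π∥ = -1-5·λ ≈ -17.5139, π⊥ = -1-5·λ' ≈ 0.5139 ∉ [-0.8, 0.2) ⇒ out
candidate 4: (m,n)=(-4,-8) → π∥ = -4-8·λ ≈ -30.4222, π⊥ = -4-8·λ' ≈ -1.5778 ∉ [-0.8, 0.2) ⇒ out
candidate 5: (m,n)=(0,1) → π∥ = 0+1·λ ≈ 3.3028, π⊥ = 0+1·λ' ≈ -0.3028 ∈ [-0.8, 0.2) ⇒ IN Λ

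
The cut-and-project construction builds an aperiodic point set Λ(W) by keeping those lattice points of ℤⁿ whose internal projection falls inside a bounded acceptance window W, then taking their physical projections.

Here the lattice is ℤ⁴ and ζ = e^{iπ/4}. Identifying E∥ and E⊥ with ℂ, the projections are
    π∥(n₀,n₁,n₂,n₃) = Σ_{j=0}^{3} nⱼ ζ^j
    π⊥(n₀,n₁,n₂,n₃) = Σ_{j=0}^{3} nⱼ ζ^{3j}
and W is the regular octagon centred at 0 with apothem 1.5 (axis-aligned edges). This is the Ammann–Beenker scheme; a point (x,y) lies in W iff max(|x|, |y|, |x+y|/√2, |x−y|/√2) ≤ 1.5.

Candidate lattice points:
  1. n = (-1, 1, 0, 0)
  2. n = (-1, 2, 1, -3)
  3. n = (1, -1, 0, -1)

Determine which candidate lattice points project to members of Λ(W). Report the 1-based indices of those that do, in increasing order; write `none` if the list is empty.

none

Internal map: ζ^{3j} for j=0..3 gives (1,0), (−√2/2,√2/2), (0,−1), (√2/2,√2/2).
#1 (-1, 1, 0, 0): internal (-1.707107, 0.707107); octagon support 1.707107 vs apothem 1.5 → ∉ W
#2 (-1, 2, 1, -3): internal (-4.535534, -1.707107); octagon support 4.535534 vs apothem 1.5 → ∉ W
#3 (1, -1, 0, -1): internal (1.000000, -1.414214); octagon support 1.707107 vs apothem 1.5 → ∉ W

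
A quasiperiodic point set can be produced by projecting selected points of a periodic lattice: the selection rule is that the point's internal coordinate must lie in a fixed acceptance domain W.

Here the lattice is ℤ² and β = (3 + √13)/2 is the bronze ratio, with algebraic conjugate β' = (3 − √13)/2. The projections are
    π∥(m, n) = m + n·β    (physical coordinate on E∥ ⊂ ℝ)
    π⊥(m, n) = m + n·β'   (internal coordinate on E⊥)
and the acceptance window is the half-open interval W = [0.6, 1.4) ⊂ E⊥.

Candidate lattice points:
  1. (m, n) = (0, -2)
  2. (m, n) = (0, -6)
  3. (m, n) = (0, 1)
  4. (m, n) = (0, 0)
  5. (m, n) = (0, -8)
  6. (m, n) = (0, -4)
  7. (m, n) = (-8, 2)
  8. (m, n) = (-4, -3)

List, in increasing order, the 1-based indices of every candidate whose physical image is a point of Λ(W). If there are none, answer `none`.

Compute β' = (3−√13)/2 = -0.30278, so π⊥(m,n) = m -0.30278·n.
#1 (0,-2): internal coord 0 + (-2)·β' = +0.60555; +0.60555 ∈ [0.6, 1.4) → IN Λ
#2 (0,-6): internal coord 0 + (-6)·β' = +1.81665; +1.81665 ∉ [0.6, 1.4) → out
#3 (0,1): internal coord 0 + (1)·β' = -0.30278; -0.30278 ∉ [0.6, 1.4) → out
#4 (0,0): internal coord 0 + (0)·β' = +0.00000; +0.00000 ∉ [0.6, 1.4) → out
#5 (0,-8): internal coord 0 + (-8)·β' = +2.42221; +2.42221 ∉ [0.6, 1.4) → out
#6 (0,-4): internal coord 0 + (-4)·β' = +1.21110; +1.21110 ∈ [0.6, 1.4) → IN Λ
#7 (-8,2): internal coord -8 + (2)·β' = -8.60555; -8.60555 ∉ [0.6, 1.4) → out
#8 (-4,-3): internal coord -4 + (-3)·β' = -3.09167; -3.09167 ∉ [0.6, 1.4) → out

1, 6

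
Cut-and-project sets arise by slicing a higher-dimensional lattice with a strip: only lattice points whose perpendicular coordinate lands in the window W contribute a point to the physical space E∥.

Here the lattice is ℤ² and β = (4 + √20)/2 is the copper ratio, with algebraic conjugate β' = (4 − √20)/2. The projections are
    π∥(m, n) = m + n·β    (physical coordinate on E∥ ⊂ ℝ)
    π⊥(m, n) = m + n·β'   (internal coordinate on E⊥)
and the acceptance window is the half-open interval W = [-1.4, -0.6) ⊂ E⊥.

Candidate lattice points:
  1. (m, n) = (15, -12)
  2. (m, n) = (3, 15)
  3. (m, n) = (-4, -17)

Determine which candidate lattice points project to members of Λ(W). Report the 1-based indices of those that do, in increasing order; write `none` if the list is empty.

β' = (4−√20)/2 ≈ -0.2361.
#1 (15,-12): internal coord 15 + (-12)·β' = +17.8328; +17.8328 ∉ [-1.4, -0.6) → out
#2 (3,15): internal coord 3 + (15)·β' = -0.5410; -0.5410 ∉ [-1.4, -0.6) → out
#3 (-4,-17): internal coord -4 + (-17)·β' = +0.0132; +0.0132 ∉ [-1.4, -0.6) → out

none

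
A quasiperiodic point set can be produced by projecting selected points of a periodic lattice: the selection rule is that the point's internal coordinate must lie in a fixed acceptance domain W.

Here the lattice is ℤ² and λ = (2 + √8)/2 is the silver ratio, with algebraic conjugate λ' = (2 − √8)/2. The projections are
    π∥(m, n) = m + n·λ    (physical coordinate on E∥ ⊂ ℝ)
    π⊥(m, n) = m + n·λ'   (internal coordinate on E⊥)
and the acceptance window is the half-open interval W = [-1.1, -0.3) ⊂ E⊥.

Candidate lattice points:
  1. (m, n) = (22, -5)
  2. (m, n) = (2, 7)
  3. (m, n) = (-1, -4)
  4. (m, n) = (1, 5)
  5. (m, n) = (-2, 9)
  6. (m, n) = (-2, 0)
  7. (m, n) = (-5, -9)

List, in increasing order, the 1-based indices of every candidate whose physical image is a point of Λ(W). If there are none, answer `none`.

λ' = (2−√8)/2 ≈ -0.414214.
[1] lift (22,-5): star map gives 24.071068; window check -1.1 ≤ 24.071068 < -0.3 is false → out
[2] lift (2,7): star map gives -0.899495; window check -1.1 ≤ -0.899495 < -0.3 is true → IN Λ
[3] lift (-1,-4): star map gives 0.656854; window check -1.1 ≤ 0.656854 < -0.3 is false → out
[4] lift (1,5): star map gives -1.071068; window check -1.1 ≤ -1.071068 < -0.3 is true → IN Λ
[5] lift (-2,9): star map gives -5.727922; window check -1.1 ≤ -5.727922 < -0.3 is false → out
[6] lift (-2,0): star map gives -2.000000; window check -1.1 ≤ -2.000000 < -0.3 is false → out
[7] lift (-5,-9): star map gives -1.272078; window check -1.1 ≤ -1.272078 < -0.3 is false → out

2, 4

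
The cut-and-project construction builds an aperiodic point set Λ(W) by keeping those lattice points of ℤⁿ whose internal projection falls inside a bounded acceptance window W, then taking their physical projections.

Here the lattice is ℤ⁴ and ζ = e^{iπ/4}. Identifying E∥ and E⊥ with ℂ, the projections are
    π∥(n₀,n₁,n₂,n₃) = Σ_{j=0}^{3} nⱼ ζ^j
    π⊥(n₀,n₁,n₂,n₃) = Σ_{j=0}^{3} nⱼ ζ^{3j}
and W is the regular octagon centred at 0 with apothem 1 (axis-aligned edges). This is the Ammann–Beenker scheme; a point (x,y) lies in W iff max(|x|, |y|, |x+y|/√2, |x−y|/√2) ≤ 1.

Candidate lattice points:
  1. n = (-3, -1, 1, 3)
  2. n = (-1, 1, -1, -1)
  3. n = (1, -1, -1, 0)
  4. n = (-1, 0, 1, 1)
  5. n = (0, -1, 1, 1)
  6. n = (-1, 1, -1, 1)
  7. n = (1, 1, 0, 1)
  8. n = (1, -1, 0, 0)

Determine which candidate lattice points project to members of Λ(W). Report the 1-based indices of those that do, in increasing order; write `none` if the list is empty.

π⊥(n) = n₀ + n₁ζ³ + n₂ζ⁶ + n₃ζ⁹ where ζ = e^{iπ/4}.
#1 (-3, -1, 1, 3): internal (-0.171573, 0.414214); octagon support 0.414214 vs apothem 1 → ∈ W
#2 (-1, 1, -1, -1): internal (-2.414214, 1.000000); octagon support 2.414214 vs apothem 1 → ∉ W
#3 (1, -1, -1, 0): internal (1.707107, 0.292893); octagon support 1.707107 vs apothem 1 → ∉ W
#4 (-1, 0, 1, 1): internal (-0.292893, -0.292893); octagon support 0.414214 vs apothem 1 → ∈ W
#5 (0, -1, 1, 1): internal (1.414214, -1.000000); octagon support 1.707107 vs apothem 1 → ∉ W
#6 (-1, 1, -1, 1): internal (-1.000000, 2.414214); octagon support 2.414214 vs apothem 1 → ∉ W
#7 (1, 1, 0, 1): internal (1.000000, 1.414214); octagon support 1.707107 vs apothem 1 → ∉ W
#8 (1, -1, 0, 0): internal (1.707107, -0.707107); octagon support 1.707107 vs apothem 1 → ∉ W

1, 4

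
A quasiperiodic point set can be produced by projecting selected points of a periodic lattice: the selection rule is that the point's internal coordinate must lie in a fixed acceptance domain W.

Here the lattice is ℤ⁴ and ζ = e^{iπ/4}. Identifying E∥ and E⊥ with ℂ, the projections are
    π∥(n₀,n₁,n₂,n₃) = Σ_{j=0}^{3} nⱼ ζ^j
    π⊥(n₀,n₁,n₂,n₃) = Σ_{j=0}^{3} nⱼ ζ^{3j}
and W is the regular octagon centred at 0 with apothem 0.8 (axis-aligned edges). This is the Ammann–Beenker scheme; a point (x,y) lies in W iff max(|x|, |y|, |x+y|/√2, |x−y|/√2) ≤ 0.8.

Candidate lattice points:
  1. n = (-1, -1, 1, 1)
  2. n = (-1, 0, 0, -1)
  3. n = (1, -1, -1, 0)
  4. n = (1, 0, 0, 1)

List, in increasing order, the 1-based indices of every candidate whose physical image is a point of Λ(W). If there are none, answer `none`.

With ζ = e^{iπ/4} the internal vectors are ζ^0,ζ^3,ζ^6,ζ^9.
candidate 1: n = (-1, -1, 1, 1) → π⊥ ≈ (+0.4142, -1.0000); max(|x|,|y|,|x±y|/√2) = 1.0000 > 0.8 ⇒ ∉ W
candidate 2: n = (-1, 0, 0, -1) → π⊥ ≈ (-1.7071, -0.7071); max(|x|,|y|,|x±y|/√2) = 1.7071 > 0.8 ⇒ ∉ W
candidate 3: n = (1, -1, -1, 0) → π⊥ ≈ (+1.7071, +0.2929); max(|x|,|y|,|x±y|/√2) = 1.7071 > 0.8 ⇒ ∉ W
candidate 4: n = (1, 0, 0, 1) → π⊥ ≈ (+1.7071, +0.7071); max(|x|,|y|,|x±y|/√2) = 1.7071 > 0.8 ⇒ ∉ W

none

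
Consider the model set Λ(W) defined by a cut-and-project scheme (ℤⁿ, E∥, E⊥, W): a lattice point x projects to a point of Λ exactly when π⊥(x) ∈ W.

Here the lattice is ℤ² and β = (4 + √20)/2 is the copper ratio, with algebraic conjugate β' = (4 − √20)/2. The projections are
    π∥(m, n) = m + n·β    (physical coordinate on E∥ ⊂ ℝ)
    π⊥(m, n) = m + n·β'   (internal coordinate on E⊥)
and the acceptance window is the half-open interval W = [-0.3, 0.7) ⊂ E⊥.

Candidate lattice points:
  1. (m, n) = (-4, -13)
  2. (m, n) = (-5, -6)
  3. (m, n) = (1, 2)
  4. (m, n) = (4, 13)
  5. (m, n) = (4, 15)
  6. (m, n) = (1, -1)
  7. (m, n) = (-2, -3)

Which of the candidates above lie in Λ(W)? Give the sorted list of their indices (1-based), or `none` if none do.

Compute β' = (4−√20)/2 = -0.23607, so π⊥(m,n) = m -0.23607·n.
candidate 1: (m,n)=(-4,-13) → π∥ = -4-13·β ≈ -59.06888, π⊥ = -4-13·β' ≈ -0.93112 ∉ [-0.3, 0.7) ⇒ out
candidate 2: (m,n)=(-5,-6) → π∥ = -5-6·β ≈ -30.41641, π⊥ = -5-6·β' ≈ -3.58359 ∉ [-0.3, 0.7) ⇒ out
candidate 3: (m,n)=(1,2) → π∥ = 1+2·β ≈ 9.47214, π⊥ = 1+2·β' ≈ 0.52786 ∈ [-0.3, 0.7) ⇒ IN Λ
candidate 4: (m,n)=(4,13) → π∥ = 4+13·β ≈ 59.06888, π⊥ = 4+13·β' ≈ 0.93112 ∉ [-0.3, 0.7) ⇒ out
candidate 5: (m,n)=(4,15) → π∥ = 4+15·β ≈ 67.54102, π⊥ = 4+15·β' ≈ 0.45898 ∈ [-0.3, 0.7) ⇒ IN Λ
candidate 6: (m,n)=(1,-1) → π∥ = 1-1·β ≈ -3.23607, π⊥ = 1-1·β' ≈ 1.23607 ∉ [-0.3, 0.7) ⇒ out
candidate 7: (m,n)=(-2,-3) → π∥ = -2-3·β ≈ -14.70820, π⊥ = -2-3·β' ≈ -1.29180 ∉ [-0.3, 0.7) ⇒ out

3, 5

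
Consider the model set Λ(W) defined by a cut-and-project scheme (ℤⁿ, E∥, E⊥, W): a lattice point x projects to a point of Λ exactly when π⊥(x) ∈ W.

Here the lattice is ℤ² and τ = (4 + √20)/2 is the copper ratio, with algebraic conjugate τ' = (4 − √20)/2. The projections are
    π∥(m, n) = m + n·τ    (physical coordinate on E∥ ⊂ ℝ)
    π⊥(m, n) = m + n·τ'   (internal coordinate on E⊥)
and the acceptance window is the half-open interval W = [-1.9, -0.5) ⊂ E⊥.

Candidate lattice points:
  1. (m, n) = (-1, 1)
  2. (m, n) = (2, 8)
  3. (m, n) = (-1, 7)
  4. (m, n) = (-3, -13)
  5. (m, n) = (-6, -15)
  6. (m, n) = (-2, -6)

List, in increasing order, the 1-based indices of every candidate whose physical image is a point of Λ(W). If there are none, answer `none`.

Numerically τ ≈ 4.23607 and τ' = −1/τ ≈ -0.23607.
candidate 1: (m,n)=(-1,1) → π∥ = -1+1·τ ≈ 3.23607, π⊥ = -1+1·τ' ≈ -1.23607 ∈ [-1.9, -0.5) ⇒ IN Λ
candidate 2: (m,n)=(2,8) → π∥ = 2+8·τ ≈ 35.88854, π⊥ = 2+8·τ' ≈ 0.11146 ∉ [-1.9, -0.5) ⇒ out
candidate 3: (m,n)=(-1,7) → π∥ = -1+7·τ ≈ 28.65248, π⊥ = -1+7·τ' ≈ -2.65248 ∉ [-1.9, -0.5) ⇒ out
candidate 4: (m,n)=(-3,-13) → π∥ = -3-13·τ ≈ -58.06888, π⊥ = -3-13·τ' ≈ 0.06888 ∉ [-1.9, -0.5) ⇒ out
candidate 5: (m,n)=(-6,-15) → π∥ = -6-15·τ ≈ -69.54102, π⊥ = -6-15·τ' ≈ -2.45898 ∉ [-1.9, -0.5) ⇒ out
candidate 6: (m,n)=(-2,-6) → π∥ = -2-6·τ ≈ -27.41641, π⊥ = -2-6·τ' ≈ -0.58359 ∈ [-1.9, -0.5) ⇒ IN Λ

1, 6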